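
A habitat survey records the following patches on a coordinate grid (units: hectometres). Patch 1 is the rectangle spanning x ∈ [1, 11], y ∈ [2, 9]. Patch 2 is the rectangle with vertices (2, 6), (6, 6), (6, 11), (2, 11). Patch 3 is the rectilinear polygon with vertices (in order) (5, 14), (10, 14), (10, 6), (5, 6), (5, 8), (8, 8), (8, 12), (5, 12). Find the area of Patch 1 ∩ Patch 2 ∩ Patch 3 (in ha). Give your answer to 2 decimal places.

The intersection is the polygon with vertices (6,6), (5,6), (5,8), (6,8).
By the shoelace formula its area is 2.00.

2.00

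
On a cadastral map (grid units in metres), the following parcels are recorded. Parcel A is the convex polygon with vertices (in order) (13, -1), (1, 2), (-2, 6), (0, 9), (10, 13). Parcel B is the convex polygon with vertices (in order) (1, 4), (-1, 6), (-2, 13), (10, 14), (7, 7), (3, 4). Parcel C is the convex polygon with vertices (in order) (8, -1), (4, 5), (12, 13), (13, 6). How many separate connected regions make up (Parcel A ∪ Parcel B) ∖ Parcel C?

2

(Parcel A ∪ Parcel B) ∖ Parcel C splits into 2 disjoint pieces (area 99.962, area 10.81).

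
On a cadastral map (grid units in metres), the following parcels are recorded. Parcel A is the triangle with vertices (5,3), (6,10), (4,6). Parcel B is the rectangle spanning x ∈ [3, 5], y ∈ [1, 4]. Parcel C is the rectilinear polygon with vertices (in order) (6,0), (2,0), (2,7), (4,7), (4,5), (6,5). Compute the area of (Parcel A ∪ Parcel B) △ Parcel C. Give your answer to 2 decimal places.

|Parcel A ∪ Parcel B| = 10.8333.
|(Parcel A ∪ Parcel B) ∩ Parcel C| = 6.7857.
|(Parcel A ∪ Parcel B) △ Parcel C| = 10.8333 + 24 − 13.5714 = 21.26.

21.26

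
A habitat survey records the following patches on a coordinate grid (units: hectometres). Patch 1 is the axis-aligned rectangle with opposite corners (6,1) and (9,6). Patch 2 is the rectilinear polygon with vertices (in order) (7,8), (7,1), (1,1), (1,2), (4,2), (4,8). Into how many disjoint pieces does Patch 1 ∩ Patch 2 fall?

1

Patch 1 ∩ Patch 2 is a single connected region.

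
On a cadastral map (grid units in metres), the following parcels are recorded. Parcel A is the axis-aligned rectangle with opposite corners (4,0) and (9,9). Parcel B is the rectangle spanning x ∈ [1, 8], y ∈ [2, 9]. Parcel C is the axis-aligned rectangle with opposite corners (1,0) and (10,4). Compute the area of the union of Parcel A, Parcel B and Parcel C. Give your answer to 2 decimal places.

By inclusion–exclusion:
Individual areas: |Parcel A| = 45, |Parcel B| = 49, |Parcel C| = 36.
|Parcel A∩Parcel B|: x∈[4,8], y∈[2,9] → 4·7 = 28.
|Parcel A∩Parcel C|: x∈[4,9], y∈[0,4] → 5·4 = 20.
|Parcel B∩Parcel C|: x∈[1,8], y∈[2,4] → 7·2 = 14.
|Parcel A∩Parcel B∩Parcel C| = 8.
|Parcel A ∪ Parcel B ∪ Parcel C| = 130 − 62 + 8 = 76.00.

76.00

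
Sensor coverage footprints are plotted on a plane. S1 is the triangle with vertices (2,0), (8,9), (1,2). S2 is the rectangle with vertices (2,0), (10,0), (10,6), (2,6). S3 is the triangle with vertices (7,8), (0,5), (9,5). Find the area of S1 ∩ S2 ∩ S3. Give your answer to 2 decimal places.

1.17

The intersection is the polygon with vertices (5,6), (6,6), (5.333,5), (4,5).
By the shoelace formula its area is 1.17.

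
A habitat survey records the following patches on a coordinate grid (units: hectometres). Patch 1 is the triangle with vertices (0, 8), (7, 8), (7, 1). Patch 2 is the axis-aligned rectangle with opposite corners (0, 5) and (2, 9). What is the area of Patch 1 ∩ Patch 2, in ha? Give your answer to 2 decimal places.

2.00

The intersection is the polygon with vertices (2,8), (2,6), (0,8).
By the shoelace formula its area is 2.00.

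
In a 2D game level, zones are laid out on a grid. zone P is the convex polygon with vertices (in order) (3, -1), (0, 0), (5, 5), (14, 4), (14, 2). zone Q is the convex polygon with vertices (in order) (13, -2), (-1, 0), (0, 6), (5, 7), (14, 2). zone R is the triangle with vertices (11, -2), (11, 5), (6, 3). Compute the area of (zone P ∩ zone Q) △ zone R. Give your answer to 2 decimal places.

|zone P ∩ zone Q| = 43.7969.
|(zone P ∩ zone Q) ∩ zone R| = 12.5925.
|(zone P ∩ zone Q) △ zone R| = 43.7969 + 17.5 − 25.185 = 36.11.

36.11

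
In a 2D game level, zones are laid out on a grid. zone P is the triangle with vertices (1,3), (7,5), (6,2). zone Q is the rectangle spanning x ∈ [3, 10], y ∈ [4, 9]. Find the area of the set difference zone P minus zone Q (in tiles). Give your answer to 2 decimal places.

|zone P| = 8, |zone P∩zone Q| = 1.3333.
|zone P ∖ zone Q| = |zone P| − |zone P∩zone Q| = 8 − 1.3333 = 6.67.

6.67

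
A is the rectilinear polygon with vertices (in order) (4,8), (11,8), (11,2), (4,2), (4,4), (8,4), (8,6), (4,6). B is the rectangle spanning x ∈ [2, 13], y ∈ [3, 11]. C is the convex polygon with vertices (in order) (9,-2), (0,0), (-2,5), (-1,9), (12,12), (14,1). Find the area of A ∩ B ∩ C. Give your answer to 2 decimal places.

27.00

The intersection is the polygon with vertices (11,3), (4,3), (4,4), (8,4), (8,6), (4,6), (4,8), (11,8).
By the shoelace formula its area is 27.00.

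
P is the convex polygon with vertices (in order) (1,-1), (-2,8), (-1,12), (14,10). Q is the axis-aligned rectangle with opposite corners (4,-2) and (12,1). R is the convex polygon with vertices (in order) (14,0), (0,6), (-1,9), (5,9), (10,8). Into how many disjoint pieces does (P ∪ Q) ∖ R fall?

(P ∪ Q) ∖ R splits into 2 disjoint pieces (area 64.6566, area 23.9762).

2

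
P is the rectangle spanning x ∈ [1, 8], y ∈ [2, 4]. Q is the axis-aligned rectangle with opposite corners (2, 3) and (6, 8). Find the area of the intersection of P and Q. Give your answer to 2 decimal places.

4.00

|P∩Q|: x∈[2,6], y∈[3,4] → 4·1 = 4.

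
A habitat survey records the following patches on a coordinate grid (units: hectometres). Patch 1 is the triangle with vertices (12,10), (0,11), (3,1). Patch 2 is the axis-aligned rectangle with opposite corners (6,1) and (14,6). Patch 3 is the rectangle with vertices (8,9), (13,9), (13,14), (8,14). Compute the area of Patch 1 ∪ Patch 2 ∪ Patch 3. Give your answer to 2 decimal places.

By inclusion–exclusion:
Individual areas: |Patch 1| = 58.5, |Patch 2| = 40, |Patch 3| = 25.
|Patch 1∩Patch 2| = 2.
|Patch 1∩Patch 3| = 4.1667.
|Patch 2∩Patch 3| = 0 (no overlap).
|Patch 1∩Patch 2∩Patch 3| = 0.
|Patch 1 ∪ Patch 2 ∪ Patch 3| = 123.5 − 6.1667 + 0 = 117.33.

117.33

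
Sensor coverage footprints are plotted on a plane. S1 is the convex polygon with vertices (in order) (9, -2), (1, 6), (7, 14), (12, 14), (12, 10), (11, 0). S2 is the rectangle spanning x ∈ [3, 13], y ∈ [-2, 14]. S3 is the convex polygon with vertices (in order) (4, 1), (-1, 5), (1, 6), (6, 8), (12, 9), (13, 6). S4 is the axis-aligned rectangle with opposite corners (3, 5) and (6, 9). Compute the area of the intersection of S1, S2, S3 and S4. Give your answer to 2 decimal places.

The intersection is the polygon with vertices (6,8), (6,5), (3,5), (3,6.8).
By the shoelace formula its area is 7.20.

7.20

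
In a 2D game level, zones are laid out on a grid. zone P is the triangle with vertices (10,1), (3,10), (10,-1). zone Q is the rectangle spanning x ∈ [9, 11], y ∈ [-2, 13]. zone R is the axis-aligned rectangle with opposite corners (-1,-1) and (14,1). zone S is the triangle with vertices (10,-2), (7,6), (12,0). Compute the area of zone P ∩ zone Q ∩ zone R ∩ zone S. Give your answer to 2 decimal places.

1.21

The intersection is the polygon with vertices (9.087,0.435), (9,0.667), (9,1), (10,1), (10,-1).
By the shoelace formula its area is 1.21.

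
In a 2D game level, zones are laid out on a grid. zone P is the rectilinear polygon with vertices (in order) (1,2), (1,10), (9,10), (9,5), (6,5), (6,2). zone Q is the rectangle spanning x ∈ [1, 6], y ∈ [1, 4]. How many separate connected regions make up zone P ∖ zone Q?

1

zone P ∖ zone Q is a single connected region.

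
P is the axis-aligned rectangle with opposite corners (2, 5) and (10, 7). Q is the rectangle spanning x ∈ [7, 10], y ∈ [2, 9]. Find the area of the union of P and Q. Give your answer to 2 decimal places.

31.00

By inclusion–exclusion:
Individual areas: |P| = 16, |Q| = 21.
|P∩Q|: x∈[7,10], y∈[5,7] → 3·2 = 6.
|P ∪ Q| = 37 − 6 = 31.00.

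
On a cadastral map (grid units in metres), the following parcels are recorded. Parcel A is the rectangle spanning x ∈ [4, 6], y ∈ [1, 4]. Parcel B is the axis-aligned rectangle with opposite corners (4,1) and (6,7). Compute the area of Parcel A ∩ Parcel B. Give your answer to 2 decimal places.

6.00

|Parcel A∩Parcel B|: x∈[4,6], y∈[1,4] → 2·3 = 6.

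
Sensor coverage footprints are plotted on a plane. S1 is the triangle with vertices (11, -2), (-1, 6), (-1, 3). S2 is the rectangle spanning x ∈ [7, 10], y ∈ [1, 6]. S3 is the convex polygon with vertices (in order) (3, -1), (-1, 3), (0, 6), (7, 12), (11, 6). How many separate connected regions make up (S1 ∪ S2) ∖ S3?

(S1 ∪ S2) ∖ S3 splits into 3 disjoint pieces (area 1.2273, area 4.0174, area 8.4375).

3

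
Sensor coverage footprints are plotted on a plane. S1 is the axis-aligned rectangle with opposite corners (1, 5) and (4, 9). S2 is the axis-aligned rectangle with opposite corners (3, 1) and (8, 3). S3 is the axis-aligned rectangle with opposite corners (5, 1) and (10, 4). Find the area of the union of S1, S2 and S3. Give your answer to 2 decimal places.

31.00

By inclusion–exclusion:
Individual areas: |S1| = 12, |S2| = 10, |S3| = 15.
|S1∩S2| = 0 (no overlap).
|S1∩S3| = 0 (no overlap).
|S2∩S3|: x∈[5,8], y∈[1,3] → 3·2 = 6.
|S1∩S2∩S3| = 0.
|S1 ∪ S2 ∪ S3| = 37 − 6 + 0 = 31.00.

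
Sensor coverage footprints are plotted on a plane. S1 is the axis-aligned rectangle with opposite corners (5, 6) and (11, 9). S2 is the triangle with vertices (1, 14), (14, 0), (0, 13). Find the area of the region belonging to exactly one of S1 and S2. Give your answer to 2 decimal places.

|S1| = 18, |S2| = 13.5, |S1∩S2| = 3.1154.
|S1 △ S2| = |S1| + |S2| − 2·|S1∩S2| = 18 + 13.5 − 6.2308 = 25.27.

25.27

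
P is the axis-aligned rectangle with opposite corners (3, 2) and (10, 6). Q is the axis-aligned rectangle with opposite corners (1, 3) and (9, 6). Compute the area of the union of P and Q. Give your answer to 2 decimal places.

By inclusion–exclusion:
Individual areas: |P| = 28, |Q| = 24.
|P∩Q|: x∈[3,9], y∈[3,6] → 6·3 = 18.
|P ∪ Q| = 52 − 18 = 34.00.

34.00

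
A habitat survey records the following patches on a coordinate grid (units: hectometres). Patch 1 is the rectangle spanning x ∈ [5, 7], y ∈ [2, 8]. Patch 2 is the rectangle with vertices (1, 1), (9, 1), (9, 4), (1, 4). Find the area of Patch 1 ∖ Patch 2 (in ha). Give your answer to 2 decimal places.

8.00

|Patch 1∩Patch 2|: x∈[5,7], y∈[2,4] → 2·2 = 4.
|Patch 1| = 12.
|Patch 1 ∖ Patch 2| = |Patch 1| − |Patch 1∩Patch 2| = 12 − 4 = 8.00.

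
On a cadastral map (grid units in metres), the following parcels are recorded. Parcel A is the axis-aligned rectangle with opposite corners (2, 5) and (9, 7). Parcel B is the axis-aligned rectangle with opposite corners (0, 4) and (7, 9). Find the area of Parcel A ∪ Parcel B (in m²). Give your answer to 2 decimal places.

39.00

By inclusion–exclusion:
Individual areas: |Parcel A| = 14, |Parcel B| = 35.
|Parcel A∩Parcel B|: x∈[2,7], y∈[5,7] → 5·2 = 10.
|Parcel A ∪ Parcel B| = 49 − 10 = 39.00.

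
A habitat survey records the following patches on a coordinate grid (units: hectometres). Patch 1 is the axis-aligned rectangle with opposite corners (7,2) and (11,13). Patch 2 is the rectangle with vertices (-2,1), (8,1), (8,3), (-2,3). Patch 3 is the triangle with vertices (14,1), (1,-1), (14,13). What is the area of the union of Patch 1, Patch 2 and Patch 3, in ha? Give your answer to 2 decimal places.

111.11

By inclusion–exclusion:
Individual areas: |Patch 1| = 44, |Patch 2| = 20, |Patch 3| = 78.
|Patch 1∩Patch 2|: x∈[7,8], y∈[2,3] → 1·1 = 1.
|Patch 1∩Patch 3| = 22.4615.
|Patch 2∩Patch 3| = 8.4286.
|Patch 1∩Patch 2∩Patch 3| = 1.
|Patch 1 ∪ Patch 2 ∪ Patch 3| = 142 − 31.8901 + 1 = 111.11.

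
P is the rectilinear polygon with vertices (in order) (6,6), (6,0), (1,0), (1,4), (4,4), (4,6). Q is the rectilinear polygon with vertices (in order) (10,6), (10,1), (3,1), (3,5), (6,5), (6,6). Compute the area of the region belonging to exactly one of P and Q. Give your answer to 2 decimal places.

34.00

|P| = 24, |Q| = 32, |P∩Q| = 11.
|P △ Q| = |P| + |Q| − 2·|P∩Q| = 24 + 32 − 22 = 34.00.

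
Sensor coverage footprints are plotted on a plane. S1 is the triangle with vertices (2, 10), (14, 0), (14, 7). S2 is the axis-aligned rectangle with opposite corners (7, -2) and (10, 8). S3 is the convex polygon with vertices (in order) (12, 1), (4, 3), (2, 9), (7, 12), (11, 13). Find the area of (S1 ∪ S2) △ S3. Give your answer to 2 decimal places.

72.70

|S1 ∪ S2| = 61.75.
|(S1 ∪ S2) ∩ S3| = 35.2743.
|(S1 ∪ S2) △ S3| = 61.75 + 81.5 − 70.5486 = 72.70.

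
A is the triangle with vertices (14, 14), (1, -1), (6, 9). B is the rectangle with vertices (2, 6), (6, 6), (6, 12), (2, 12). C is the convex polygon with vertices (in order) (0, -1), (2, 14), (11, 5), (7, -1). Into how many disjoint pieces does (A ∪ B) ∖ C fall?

2

(A ∪ B) ∖ C splits into 2 disjoint pieces (area 2, area 10.8791).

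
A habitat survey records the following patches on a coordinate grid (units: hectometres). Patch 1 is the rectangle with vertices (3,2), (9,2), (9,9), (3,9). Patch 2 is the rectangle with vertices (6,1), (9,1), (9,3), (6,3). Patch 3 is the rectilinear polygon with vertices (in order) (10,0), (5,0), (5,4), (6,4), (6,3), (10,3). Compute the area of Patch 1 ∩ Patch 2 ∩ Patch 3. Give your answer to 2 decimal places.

The intersection is the polygon with vertices (6,2), (6,3), (9,3), (9,2).
By the shoelace formula its area is 3.00.

3.00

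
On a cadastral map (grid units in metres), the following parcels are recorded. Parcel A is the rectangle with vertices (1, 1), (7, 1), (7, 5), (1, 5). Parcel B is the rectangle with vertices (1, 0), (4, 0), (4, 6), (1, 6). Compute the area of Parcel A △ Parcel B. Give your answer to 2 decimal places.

18.00

|Parcel A∩Parcel B|: x∈[1,4], y∈[1,5] → 3·4 = 12.
|Parcel A △ Parcel B| = |Parcel A| + |Parcel B| − 2·|Parcel A∩Parcel B| = 24 + 18 − 24 = 18.00.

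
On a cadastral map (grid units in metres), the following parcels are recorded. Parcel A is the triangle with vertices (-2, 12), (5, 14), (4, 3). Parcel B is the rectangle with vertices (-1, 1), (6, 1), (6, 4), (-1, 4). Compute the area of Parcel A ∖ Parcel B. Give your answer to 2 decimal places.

37.12

|Parcel A| = 37.5, |Parcel A∩Parcel B| = 0.3788.
|Parcel A ∖ Parcel B| = |Parcel A| − |Parcel A∩Parcel B| = 37.5 − 0.3788 = 37.12.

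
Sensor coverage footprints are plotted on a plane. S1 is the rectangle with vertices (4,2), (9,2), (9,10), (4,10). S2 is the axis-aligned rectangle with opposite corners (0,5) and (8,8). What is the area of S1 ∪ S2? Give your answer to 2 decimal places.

52.00

By inclusion–exclusion:
Individual areas: |S1| = 40, |S2| = 24.
|S1∩S2|: x∈[4,8], y∈[5,8] → 4·3 = 12.
|S1 ∪ S2| = 64 − 12 = 52.00.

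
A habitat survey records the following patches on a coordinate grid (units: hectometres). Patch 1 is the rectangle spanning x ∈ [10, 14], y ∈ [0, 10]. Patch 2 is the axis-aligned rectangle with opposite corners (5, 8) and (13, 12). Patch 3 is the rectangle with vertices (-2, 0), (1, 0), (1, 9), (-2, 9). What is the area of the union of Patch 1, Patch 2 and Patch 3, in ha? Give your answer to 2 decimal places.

93.00

By inclusion–exclusion:
Individual areas: |Patch 1| = 40, |Patch 2| = 32, |Patch 3| = 27.
|Patch 1∩Patch 2|: x∈[10,13], y∈[8,10] → 3·2 = 6.
|Patch 1∩Patch 3| = 0 (no overlap).
|Patch 2∩Patch 3| = 0 (no overlap).
|Patch 1∩Patch 2∩Patch 3| = 0.
|Patch 1 ∪ Patch 2 ∪ Patch 3| = 99 − 6 + 0 = 93.00.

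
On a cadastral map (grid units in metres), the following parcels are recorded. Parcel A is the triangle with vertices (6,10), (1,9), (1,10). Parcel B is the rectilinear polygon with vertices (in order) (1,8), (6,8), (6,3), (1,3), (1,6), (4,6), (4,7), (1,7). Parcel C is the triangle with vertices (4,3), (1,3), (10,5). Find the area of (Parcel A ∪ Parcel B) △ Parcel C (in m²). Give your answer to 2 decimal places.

23.28

|Parcel A ∪ Parcel B| = 24.5.
|(Parcel A ∪ Parcel B) ∩ Parcel C| = 2.1111.
|(Parcel A ∪ Parcel B) △ Parcel C| = 24.5 + 3 − 4.2222 = 23.28.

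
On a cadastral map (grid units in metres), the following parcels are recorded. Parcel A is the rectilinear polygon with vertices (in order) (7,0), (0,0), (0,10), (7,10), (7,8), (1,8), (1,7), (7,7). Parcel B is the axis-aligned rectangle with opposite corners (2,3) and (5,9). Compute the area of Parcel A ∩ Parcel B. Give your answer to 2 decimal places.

15.00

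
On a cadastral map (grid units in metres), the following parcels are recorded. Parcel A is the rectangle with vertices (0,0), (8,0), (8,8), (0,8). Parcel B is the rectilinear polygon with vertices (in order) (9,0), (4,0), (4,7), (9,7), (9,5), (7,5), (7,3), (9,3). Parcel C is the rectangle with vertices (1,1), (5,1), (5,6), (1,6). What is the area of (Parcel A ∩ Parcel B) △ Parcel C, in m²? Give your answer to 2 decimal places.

36.00

|Parcel A ∩ Parcel B| = 26.
|(Parcel A ∩ Parcel B) ∩ Parcel C| = 5.
|(Parcel A ∩ Parcel B) △ Parcel C| = 26 + 20 − 10 = 36.00.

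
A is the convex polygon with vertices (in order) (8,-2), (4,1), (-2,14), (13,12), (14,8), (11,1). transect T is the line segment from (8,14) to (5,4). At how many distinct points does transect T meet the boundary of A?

1

The segment meets the boundary at (7.615,12.718).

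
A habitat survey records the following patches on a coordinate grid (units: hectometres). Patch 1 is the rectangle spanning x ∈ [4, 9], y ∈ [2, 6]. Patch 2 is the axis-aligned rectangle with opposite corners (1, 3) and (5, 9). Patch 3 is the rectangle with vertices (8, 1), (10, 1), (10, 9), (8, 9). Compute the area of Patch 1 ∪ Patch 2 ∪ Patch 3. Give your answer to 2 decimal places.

53.00

By inclusion–exclusion:
Individual areas: |Patch 1| = 20, |Patch 2| = 24, |Patch 3| = 16.
|Patch 1∩Patch 2|: x∈[4,5], y∈[3,6] → 1·3 = 3.
|Patch 1∩Patch 3|: x∈[8,9], y∈[2,6] → 1·4 = 4.
|Patch 2∩Patch 3| = 0 (no overlap).
|Patch 1∩Patch 2∩Patch 3| = 0.
|Patch 1 ∪ Patch 2 ∪ Patch 3| = 60 − 7 + 0 = 53.00.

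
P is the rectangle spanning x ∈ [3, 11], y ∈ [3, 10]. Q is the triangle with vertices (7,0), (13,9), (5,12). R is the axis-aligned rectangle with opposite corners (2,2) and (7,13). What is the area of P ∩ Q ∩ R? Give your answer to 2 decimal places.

7.58

The intersection is the polygon with vertices (6.5,3), (5.333,10), (7,10), (7,3).
By the shoelace formula its area is 7.58.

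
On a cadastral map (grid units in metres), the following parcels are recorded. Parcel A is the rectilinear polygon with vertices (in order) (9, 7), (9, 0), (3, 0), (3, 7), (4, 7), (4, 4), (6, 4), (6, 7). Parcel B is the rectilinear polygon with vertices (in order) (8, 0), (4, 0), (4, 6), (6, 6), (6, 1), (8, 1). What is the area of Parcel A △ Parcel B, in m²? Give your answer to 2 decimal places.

30.00

|Parcel A| = 36, |Parcel B| = 14, |Parcel A∩Parcel B| = 10.
|Parcel A △ Parcel B| = |Parcel A| + |Parcel B| − 2·|Parcel A∩Parcel B| = 36 + 14 − 20 = 30.00.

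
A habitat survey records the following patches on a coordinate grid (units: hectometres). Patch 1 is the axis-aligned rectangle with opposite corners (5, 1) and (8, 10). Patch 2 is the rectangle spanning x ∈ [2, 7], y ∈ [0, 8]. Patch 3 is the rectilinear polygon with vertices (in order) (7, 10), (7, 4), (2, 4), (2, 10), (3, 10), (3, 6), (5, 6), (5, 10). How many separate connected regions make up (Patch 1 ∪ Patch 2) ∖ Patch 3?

(Patch 1 ∪ Patch 2) ∖ Patch 3 splits into 2 disjoint pieces (area 29, area 4).

2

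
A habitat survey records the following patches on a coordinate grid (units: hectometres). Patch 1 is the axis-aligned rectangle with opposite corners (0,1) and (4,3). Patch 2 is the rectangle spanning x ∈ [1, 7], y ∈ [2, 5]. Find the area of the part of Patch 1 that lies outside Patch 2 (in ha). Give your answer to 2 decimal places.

5.00

|Patch 1∩Patch 2|: x∈[1,4], y∈[2,3] → 3·1 = 3.
|Patch 1| = 8.
|Patch 1 ∖ Patch 2| = |Patch 1| − |Patch 1∩Patch 2| = 8 − 3 = 5.00.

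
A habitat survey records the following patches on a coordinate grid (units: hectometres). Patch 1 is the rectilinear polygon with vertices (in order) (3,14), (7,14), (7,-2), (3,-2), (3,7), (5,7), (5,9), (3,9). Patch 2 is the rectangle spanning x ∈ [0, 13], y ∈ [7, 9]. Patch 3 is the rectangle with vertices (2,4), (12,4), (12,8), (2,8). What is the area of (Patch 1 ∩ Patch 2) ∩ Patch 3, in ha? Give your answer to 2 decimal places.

2.00

|Patch 1 ∩ Patch 2| = 4.
|(Patch 1 ∩ Patch 2) ∩ Patch 3| = 2.00.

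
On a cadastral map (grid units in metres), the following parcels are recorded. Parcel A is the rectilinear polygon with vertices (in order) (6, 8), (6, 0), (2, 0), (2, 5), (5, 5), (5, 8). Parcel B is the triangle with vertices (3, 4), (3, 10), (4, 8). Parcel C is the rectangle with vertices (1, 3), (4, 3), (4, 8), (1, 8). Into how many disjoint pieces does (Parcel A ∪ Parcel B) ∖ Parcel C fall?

2

(Parcel A ∪ Parcel B) ∖ Parcel C splits into 2 disjoint pieces (area 19, area 1).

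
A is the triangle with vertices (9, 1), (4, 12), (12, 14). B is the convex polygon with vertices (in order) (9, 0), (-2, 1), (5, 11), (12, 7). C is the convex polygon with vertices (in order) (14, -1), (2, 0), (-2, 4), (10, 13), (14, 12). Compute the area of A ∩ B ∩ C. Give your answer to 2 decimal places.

The intersection is the polygon with vertices (10.573,7.816), (9,1), (5.186,9.39), (6.324,10.243).
By the shoelace formula its area is 22.79.

22.79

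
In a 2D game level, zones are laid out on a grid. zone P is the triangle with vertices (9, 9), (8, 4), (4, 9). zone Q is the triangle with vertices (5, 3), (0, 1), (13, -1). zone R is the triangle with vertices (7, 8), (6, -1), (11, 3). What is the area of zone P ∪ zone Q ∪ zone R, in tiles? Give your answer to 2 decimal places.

By inclusion–exclusion:
Individual areas: |zone P| = 12.5, |zone Q| = 18, |zone R| = 20.5.
|zone P∩zone Q| = 0.
|zone P∩zone R| = 3.7239.
|zone Q∩zone R| = 3.5222.
|zone P∩zone Q∩zone R| = 0.
|zone P ∪ zone Q ∪ zone R| = 51 − 7.2461 + 0 = 43.75.

43.75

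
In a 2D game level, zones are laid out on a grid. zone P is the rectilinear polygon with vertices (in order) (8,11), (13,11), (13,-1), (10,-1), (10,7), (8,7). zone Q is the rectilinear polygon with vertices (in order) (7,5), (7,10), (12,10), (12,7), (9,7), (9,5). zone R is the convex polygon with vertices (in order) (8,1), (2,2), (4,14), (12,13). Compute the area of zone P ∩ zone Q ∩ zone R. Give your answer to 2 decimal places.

The intersection is the polygon with vertices (8,7), (8,10), (11,10), (10,7), (9,7).
By the shoelace formula its area is 7.50.

7.50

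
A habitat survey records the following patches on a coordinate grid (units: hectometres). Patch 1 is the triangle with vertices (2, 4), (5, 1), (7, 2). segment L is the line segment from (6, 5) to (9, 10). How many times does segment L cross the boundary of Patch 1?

0

The segment lies entirely outside Patch 1 and never meets its boundary.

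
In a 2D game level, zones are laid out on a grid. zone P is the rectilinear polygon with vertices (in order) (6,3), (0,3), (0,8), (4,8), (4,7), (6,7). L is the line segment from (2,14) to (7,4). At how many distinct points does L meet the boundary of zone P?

2

The segment meets the boundary at (6,6), (5.5,7).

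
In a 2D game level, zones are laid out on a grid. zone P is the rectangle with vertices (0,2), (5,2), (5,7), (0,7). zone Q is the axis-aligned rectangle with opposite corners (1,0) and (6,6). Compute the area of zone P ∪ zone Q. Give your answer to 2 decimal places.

By inclusion–exclusion:
Individual areas: |zone P| = 25, |zone Q| = 30.
|zone P∩zone Q|: x∈[1,5], y∈[2,6] → 4·4 = 16.
|zone P ∪ zone Q| = 55 − 16 = 39.00.

39.00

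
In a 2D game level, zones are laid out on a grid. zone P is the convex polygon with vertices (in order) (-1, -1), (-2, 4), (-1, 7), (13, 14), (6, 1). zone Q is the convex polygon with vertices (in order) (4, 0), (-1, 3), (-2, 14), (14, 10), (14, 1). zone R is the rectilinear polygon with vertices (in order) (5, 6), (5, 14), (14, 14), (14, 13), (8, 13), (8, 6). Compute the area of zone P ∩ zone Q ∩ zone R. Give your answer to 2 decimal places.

The intersection is the polygon with vertices (8,11.5), (8,6), (5,6), (5,10).
By the shoelace formula its area is 14.25.

14.25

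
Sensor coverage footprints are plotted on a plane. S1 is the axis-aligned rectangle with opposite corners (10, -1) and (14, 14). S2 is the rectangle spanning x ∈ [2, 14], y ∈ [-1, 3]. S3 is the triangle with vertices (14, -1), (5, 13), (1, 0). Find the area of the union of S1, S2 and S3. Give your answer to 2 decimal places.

By inclusion–exclusion:
Individual areas: |S1| = 60, |S2| = 48, |S3| = 86.5.
|S1∩S2|: x∈[10,14], y∈[-1,3] → 4·4 = 16.
|S1∩S3| = 11.8291.
|S2∩S3| = 37.3187.
|S1∩S2∩S3| = 10.2418.
|S1 ∪ S2 ∪ S3| = 194.5 − 65.1477 + 10.2418 = 139.59.

139.59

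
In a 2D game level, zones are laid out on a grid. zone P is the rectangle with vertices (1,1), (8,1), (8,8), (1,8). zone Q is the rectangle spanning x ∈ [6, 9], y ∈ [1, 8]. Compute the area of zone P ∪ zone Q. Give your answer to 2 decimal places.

By inclusion–exclusion:
Individual areas: |zone P| = 49, |zone Q| = 21.
|zone P∩zone Q|: x∈[6,8], y∈[1,8] → 2·7 = 14.
|zone P ∪ zone Q| = 70 − 14 = 56.00.

56.00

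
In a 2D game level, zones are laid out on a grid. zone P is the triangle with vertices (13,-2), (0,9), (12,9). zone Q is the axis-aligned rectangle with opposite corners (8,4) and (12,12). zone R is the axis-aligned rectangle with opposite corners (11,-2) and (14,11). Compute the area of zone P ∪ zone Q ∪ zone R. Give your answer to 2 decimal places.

By inclusion–exclusion:
Individual areas: |zone P| = 66, |zone Q| = 32, |zone R| = 39.
|zone P∩zone Q| = 20.
|zone P∩zone R| = 14.8077.
|zone Q∩zone R|: x∈[11,12], y∈[4,11] → 1·7 = 7.
|zone P∩zone Q∩zone R| = 5.
|zone P ∪ zone Q ∪ zone R| = 137 − 41.8077 + 5 = 100.19.

100.19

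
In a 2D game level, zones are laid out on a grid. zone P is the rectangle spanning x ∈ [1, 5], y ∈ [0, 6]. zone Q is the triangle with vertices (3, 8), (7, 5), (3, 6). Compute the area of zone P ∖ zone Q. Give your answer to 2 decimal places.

|zone P| = 24, |zone P∩zone Q| = 0.5.
|zone P ∖ zone Q| = |zone P| − |zone P∩zone Q| = 24 − 0.5 = 23.50.

23.50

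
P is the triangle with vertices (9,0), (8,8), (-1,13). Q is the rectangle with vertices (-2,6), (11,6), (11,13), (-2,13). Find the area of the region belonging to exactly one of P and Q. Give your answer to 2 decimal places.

80.69

|P| = 33.5, |Q| = 91, |P∩Q| = 21.9038.
|P △ Q| = |P| + |Q| − 2·|P∩Q| = 33.5 + 91 − 43.8077 = 80.69.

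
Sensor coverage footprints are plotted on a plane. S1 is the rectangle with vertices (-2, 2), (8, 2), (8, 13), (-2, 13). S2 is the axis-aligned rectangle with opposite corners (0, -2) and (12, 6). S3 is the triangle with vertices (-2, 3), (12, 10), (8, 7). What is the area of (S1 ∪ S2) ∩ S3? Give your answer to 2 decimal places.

5.00

The region (S1 ∪ S2) ∩ S3 is the polygon with vertices (8,7), (-2,3), (8,8).
By the shoelace formula its area is 5.00.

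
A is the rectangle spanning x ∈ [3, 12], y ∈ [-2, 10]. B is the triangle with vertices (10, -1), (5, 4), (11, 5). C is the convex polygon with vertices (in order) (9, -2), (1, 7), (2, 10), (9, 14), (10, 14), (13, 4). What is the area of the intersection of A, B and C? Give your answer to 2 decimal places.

The intersection is the polygon with vertices (11,5), (10.111,-0.333), (9.8,-0.8), (5,4).
By the shoelace formula its area is 17.42.

17.42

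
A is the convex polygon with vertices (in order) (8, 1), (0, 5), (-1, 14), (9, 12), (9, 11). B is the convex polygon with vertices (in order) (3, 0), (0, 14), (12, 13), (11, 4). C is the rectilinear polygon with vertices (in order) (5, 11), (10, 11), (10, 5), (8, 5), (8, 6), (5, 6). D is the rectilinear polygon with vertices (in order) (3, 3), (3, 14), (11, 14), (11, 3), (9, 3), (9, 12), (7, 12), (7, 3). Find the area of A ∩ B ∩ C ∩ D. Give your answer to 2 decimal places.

10.00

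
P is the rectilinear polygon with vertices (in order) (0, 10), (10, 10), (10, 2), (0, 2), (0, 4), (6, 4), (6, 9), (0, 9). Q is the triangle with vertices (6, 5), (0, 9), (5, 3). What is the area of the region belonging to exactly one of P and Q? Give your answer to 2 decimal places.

56.67

|P| = 50, |Q| = 8, |P∩Q| = 0.6667.
|P △ Q| = |P| + |Q| − 2·|P∩Q| = 50 + 8 − 1.3333 = 56.67.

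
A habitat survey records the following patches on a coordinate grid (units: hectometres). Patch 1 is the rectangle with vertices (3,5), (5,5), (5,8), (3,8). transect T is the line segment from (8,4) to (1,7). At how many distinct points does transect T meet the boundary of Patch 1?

The segment meets the boundary at (3,6.143), (5,5.286).

2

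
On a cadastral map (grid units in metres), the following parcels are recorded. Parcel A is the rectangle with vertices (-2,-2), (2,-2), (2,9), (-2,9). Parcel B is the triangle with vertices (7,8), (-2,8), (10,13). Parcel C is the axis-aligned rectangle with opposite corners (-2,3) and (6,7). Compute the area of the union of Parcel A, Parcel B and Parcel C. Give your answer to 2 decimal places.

79.70

By inclusion–exclusion:
Individual areas: |Parcel A| = 44, |Parcel B| = 22.5, |Parcel C| = 32.
|Parcel A∩Parcel B| = 2.8.
|Parcel A∩Parcel C|: x∈[-2,2], y∈[3,7] → 4·4 = 16.
|Parcel B∩Parcel C| = 0.
|Parcel A∩Parcel B∩Parcel C| = 0.
|Parcel A ∪ Parcel B ∪ Parcel C| = 98.5 − 18.8 + 0 = 79.70.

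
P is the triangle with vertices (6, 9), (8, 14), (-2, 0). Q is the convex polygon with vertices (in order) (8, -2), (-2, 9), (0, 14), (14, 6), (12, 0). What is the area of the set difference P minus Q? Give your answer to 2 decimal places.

|P| = 11, |P∩Q| = 7.0995.
|P ∖ Q| = |P| − |P∩Q| = 11 − 7.0995 = 3.90.

3.90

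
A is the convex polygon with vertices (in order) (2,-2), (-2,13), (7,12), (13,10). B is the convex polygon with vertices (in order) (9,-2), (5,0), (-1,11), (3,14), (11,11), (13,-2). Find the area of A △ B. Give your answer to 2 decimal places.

84.65

|A| = 112.5, |B| = 138, |A∩B| = 82.9253.
|A △ B| = |A| + |B| − 2·|A∩B| = 112.5 + 138 − 165.8507 = 84.65.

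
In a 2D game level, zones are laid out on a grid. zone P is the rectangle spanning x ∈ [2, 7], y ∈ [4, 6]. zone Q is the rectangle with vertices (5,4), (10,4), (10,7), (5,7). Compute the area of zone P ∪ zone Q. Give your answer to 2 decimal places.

By inclusion–exclusion:
Individual areas: |zone P| = 10, |zone Q| = 15.
|zone P∩zone Q|: x∈[5,7], y∈[4,6] → 2·2 = 4.
|zone P ∪ zone Q| = 25 − 4 = 21.00.

21.00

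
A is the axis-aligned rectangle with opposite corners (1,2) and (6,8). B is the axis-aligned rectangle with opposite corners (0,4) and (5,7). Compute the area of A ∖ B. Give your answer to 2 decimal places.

|A∩B|: x∈[1,5], y∈[4,7] → 4·3 = 12.
|A| = 30.
|A ∖ B| = |A| − |A∩B| = 30 − 12 = 18.00.

18.00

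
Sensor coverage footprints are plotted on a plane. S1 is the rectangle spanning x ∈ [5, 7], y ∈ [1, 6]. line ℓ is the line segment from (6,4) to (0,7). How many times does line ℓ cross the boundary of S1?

The segment meets the boundary at (5,4.5).

1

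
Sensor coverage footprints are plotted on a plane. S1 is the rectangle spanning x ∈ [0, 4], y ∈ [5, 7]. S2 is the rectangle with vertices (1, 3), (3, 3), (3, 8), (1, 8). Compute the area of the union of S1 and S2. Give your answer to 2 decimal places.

14.00

By inclusion–exclusion:
Individual areas: |S1| = 8, |S2| = 10.
|S1∩S2|: x∈[1,3], y∈[5,7] → 2·2 = 4.
|S1 ∪ S2| = 18 − 4 = 14.00.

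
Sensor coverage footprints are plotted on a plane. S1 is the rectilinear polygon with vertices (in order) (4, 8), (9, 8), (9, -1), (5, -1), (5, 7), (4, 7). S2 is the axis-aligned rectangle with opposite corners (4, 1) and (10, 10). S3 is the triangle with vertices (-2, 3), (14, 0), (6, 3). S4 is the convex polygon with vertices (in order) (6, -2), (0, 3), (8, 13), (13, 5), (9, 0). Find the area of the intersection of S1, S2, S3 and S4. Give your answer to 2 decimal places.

5.05

The intersection is the polygon with vertices (8.667,1), (5,1.688), (5,3), (6,3), (9,1.875), (9,1).
By the shoelace formula its area is 5.05.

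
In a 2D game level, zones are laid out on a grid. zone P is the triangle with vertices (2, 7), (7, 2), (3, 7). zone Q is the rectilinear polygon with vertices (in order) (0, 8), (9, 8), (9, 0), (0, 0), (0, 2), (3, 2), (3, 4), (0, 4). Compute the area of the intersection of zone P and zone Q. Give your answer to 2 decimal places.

The intersection is the polygon with vertices (3,7), (7,2), (2,7).
By the shoelace formula its area is 2.50.

2.50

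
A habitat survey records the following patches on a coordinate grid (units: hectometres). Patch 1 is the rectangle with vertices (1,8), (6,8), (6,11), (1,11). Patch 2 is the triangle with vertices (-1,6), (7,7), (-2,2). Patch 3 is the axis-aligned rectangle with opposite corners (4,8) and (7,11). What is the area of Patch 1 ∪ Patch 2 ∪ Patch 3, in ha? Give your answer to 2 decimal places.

By inclusion–exclusion:
Individual areas: |Patch 1| = 15, |Patch 2| = 15.5, |Patch 3| = 9.
|Patch 1∩Patch 2| = 0.
|Patch 1∩Patch 3|: x∈[4,6], y∈[8,11] → 2·3 = 6.
|Patch 2∩Patch 3| = 0.
|Patch 1∩Patch 2∩Patch 3| = 0.
|Patch 1 ∪ Patch 2 ∪ Patch 3| = 39.5 − 6 + 0 = 33.50.

33.50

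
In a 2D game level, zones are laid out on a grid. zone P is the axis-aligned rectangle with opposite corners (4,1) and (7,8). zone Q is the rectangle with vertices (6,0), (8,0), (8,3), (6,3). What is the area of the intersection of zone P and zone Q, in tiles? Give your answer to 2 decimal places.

|zone P∩zone Q|: x∈[6,7], y∈[1,3] → 1·2 = 2.

2.00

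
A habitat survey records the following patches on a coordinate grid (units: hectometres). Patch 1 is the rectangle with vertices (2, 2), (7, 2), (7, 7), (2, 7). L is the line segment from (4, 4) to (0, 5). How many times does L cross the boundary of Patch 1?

1

The segment meets the boundary at (2,4.5).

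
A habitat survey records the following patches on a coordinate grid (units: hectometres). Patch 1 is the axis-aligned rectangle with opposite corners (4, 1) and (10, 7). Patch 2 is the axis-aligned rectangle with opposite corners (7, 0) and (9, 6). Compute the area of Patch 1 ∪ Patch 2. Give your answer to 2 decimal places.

By inclusion–exclusion:
Individual areas: |Patch 1| = 36, |Patch 2| = 12.
|Patch 1∩Patch 2|: x∈[7,9], y∈[1,6] → 2·5 = 10.
|Patch 1 ∪ Patch 2| = 48 − 10 = 38.00.

38.00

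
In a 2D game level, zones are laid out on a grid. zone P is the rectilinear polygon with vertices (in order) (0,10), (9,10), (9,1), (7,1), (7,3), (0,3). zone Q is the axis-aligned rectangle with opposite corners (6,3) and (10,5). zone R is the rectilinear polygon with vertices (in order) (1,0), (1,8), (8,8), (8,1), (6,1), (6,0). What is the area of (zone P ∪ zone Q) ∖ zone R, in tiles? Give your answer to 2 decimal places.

32.00

|zone P ∪ zone Q| = 69.
|(zone P ∪ zone Q) ∩ zone R| = 37.
|(zone P ∪ zone Q) ∖ zone R| = 69 − 37 = 32.00.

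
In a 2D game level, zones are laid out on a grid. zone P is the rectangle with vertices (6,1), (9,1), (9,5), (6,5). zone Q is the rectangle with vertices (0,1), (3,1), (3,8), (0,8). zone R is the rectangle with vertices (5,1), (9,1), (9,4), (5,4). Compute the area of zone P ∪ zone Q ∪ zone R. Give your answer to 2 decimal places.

36.00

By inclusion–exclusion:
Individual areas: |zone P| = 12, |zone Q| = 21, |zone R| = 12.
|zone P∩zone Q| = 0 (no overlap).
|zone P∩zone R|: x∈[6,9], y∈[1,4] → 3·3 = 9.
|zone Q∩zone R| = 0 (no overlap).
|zone P∩zone Q∩zone R| = 0.
|zone P ∪ zone Q ∪ zone R| = 45 − 9 + 0 = 36.00.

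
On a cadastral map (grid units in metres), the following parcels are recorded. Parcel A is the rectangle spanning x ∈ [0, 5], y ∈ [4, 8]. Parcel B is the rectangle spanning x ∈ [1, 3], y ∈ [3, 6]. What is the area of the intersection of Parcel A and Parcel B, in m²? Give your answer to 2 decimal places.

|Parcel A∩Parcel B|: x∈[1,3], y∈[4,6] → 2·2 = 4.

4.00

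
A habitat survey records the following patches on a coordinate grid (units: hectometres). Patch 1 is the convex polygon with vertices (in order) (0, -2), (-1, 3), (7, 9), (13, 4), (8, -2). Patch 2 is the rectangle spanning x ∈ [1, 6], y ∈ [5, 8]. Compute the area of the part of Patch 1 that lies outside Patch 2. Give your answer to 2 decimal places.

90.50

|Patch 1| = 97.5, |Patch 1∩Patch 2| = 7.
|Patch 1 ∖ Patch 2| = |Patch 1| − |Patch 1∩Patch 2| = 97.5 − 7 = 90.50.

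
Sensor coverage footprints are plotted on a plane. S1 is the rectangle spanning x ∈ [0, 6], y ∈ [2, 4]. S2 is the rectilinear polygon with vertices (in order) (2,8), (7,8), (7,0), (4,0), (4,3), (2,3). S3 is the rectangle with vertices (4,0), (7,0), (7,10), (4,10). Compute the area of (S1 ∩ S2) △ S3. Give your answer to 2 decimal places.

|S1 ∩ S2| = 6.
|(S1 ∩ S2) ∩ S3| = 4.
|(S1 ∩ S2) △ S3| = 6 + 30 − 8 = 28.00.

28.00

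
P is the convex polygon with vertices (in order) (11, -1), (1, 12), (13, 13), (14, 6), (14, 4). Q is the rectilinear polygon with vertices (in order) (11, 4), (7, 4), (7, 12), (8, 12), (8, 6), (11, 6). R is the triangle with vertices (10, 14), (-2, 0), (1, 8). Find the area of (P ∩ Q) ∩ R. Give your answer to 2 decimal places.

0.92

The region (P ∩ Q) ∩ R is the polygon with vertices (7,12), (8,12), (8,11.667), (7,10.5).
By the shoelace formula its area is 0.92.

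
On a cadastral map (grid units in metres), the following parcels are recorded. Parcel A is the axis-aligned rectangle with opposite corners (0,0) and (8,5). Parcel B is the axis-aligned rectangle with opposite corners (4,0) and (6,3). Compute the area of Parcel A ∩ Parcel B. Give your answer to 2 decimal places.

|Parcel A∩Parcel B|: x∈[4,6], y∈[0,3] → 2·3 = 6.

6.00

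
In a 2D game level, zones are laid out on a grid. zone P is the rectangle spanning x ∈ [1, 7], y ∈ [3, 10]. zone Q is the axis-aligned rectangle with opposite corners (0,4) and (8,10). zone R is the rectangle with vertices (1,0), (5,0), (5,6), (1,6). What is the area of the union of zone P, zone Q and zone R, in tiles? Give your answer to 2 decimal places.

By inclusion–exclusion:
Individual areas: |zone P| = 42, |zone Q| = 48, |zone R| = 24.
|zone P∩zone Q|: x∈[1,7], y∈[4,10] → 6·6 = 36.
|zone P∩zone R|: x∈[1,5], y∈[3,6] → 4·3 = 12.
|zone Q∩zone R|: x∈[1,5], y∈[4,6] → 4·2 = 8.
|zone P∩zone Q∩zone R| = 8.
|zone P ∪ zone Q ∪ zone R| = 114 − 56 + 8 = 66.00.

66.00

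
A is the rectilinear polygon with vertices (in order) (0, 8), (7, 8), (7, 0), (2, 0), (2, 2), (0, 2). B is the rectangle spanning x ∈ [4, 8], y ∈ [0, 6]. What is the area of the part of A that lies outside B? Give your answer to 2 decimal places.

34.00

|A| = 52, |A∩B| = 18.
|A ∖ B| = |A| − |A∩B| = 52 − 18 = 34.00.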